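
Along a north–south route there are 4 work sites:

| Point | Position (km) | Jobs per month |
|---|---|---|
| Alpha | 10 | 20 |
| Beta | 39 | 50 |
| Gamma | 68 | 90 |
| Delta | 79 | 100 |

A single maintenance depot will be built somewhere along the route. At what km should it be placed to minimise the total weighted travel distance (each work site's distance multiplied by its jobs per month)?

x = 68

For a sum of weighted absolute distances on a line, the optimum is the weighted median (not the mean). Total weight W = 260; half-weight = 130.
Sort by position and accumulate weight:
  km 10 (Alpha, w=20) → cum 20
  km 39 (Beta, w=50) → cum 70
  km 68 (Gamma, w=90) → cum 160  ≥ 130 → median here
  km 79 (Delta, w=100) → cum 260
Optimal location: km 68.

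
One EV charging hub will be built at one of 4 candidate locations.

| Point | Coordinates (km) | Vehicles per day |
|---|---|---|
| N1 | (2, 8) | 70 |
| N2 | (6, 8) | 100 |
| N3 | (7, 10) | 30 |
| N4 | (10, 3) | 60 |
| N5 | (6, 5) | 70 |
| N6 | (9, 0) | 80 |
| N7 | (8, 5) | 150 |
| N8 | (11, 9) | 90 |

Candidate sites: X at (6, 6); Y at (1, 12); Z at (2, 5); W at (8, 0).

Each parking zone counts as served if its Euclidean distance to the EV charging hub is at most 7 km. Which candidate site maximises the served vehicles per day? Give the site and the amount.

Coverage radius r = 7 km; a point is covered iff (Δx)²+(Δy)² ≤ 7² = 49.
  X (6, 6): covers {N1, N2, N3, N4, N5, N6, N7, N8} → 650
  Y (1, 12): covers {N1, N2, N3} → 200
  Z (2, 5): covers {N1, N2, N5, N7} → 390
  W (8, 0): covers {N4, N5, N6, N7} → 360
Maximum coverage at X: 650 vehicles per day.

X, covering 650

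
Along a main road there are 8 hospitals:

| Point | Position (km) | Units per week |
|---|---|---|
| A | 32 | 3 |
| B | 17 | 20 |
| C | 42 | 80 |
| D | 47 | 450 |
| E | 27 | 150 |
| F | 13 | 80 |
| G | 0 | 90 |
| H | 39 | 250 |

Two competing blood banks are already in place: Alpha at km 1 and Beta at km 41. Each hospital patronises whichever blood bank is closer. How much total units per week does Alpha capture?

190

The indifferent point is the midpoint (1+41)/2 = 21; hospitals left of it (closer to Alpha at 1) go to Alpha, those right go to Beta.
  G at 0 (w=90) → Alpha
  F at 13 (w=80) → Alpha
  B at 17 (w=20) → Alpha
  E at 27 (w=150) → Beta
  A at 32 (w=3) → Beta
  H at 39 (w=250) → Beta
  C at 42 (w=80) → Beta
  D at 47 (w=450) → Beta
Alpha captures 190; Beta captures 933.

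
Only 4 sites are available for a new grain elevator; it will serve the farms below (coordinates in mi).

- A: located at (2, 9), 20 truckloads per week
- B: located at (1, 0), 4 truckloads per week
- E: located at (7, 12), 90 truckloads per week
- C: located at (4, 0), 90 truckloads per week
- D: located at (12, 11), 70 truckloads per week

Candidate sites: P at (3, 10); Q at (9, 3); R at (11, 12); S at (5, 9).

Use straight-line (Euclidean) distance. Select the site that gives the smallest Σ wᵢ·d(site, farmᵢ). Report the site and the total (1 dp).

S, total 1748.5 mi

Total weighted distance at each candidate:
  P (3, 10): total = 2009.9
  Q (9, 3): total = 2171.2
  R (11, 12): total = 1961.5
  S (5, 9): total = 1748.5
Minimum is at S with total 1748.5 mi.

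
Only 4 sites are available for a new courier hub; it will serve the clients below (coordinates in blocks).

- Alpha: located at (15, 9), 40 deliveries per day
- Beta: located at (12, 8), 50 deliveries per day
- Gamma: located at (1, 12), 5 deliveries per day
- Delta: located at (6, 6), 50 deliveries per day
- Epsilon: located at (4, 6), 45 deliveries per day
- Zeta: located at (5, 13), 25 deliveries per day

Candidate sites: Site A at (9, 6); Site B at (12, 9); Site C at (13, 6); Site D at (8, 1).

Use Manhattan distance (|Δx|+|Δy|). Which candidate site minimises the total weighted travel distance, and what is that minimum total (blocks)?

Site A, total 1330 blocks

Total weighted distance at each candidate:
  Site A (9, 6): total = 1330
  Site B (12, 9): total = 1460
  Site C (13, 6): total = 1570
  Site D (8, 1): total = 2370
Minimum is at Site A with total 1330 blocks.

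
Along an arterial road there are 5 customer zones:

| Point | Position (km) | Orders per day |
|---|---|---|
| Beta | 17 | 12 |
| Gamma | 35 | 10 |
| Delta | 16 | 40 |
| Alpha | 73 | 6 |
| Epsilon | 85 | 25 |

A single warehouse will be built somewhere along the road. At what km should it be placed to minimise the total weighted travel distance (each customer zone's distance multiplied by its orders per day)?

For a sum of weighted absolute distances on a line, the optimum is the weighted median (not the mean). Total weight W = 93; half-weight = 46.5.
Sort by position and accumulate weight:
  km 16 (Delta, w=40) → cum 40
  km 17 (Beta, w=12) → cum 52  ≥ 46.5 → median here
  km 35 (Gamma, w=10) → cum 62
  km 73 (Alpha, w=6) → cum 68
  km 85 (Epsilon, w=25) → cum 93
Optimal location: km 17.

x = 17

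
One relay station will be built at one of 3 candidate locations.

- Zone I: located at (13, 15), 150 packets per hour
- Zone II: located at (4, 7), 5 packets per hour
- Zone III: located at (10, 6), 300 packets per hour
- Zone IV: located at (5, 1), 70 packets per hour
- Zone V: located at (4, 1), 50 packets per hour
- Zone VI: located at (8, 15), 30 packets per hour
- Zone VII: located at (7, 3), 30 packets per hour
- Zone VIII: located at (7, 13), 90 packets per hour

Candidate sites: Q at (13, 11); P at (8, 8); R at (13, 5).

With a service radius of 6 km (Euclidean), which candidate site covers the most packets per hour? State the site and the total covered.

Q, covering 450

Coverage radius r = 6 km; a point is covered iff (Δx)²+(Δy)² ≤ 6² = 36.
  Q (13, 11): covers {Zone I, Zone III} → 450
  P (8, 8): covers {Zone II, Zone III, Zone VII, Zone VIII} → 425
  R (13, 5): covers {Zone III} → 300
Maximum coverage at Q: 450 packets per hour.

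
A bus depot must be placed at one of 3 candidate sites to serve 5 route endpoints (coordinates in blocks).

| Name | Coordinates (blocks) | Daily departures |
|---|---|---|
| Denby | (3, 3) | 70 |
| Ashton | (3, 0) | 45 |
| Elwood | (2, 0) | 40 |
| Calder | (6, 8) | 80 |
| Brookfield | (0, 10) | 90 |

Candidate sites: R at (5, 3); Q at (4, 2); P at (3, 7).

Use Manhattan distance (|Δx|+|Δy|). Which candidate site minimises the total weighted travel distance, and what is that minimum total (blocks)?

P, total 1775 blocks

Total weighted distance at each candidate:
  R (5, 3): total = 2165
  Q (4, 2): total = 2155
  P (3, 7): total = 1775
Minimum is at P with total 1775 blocks.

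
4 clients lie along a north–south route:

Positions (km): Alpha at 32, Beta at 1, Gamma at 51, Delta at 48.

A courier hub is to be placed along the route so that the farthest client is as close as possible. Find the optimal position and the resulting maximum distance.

The 1-center on a line is the midpoint of the two extreme points: leftmost at 1, rightmost at 51.
Optimal location = (1 + 51)/2 = 26; maximum distance = (51 − 1)/2 = 25.

location 26, max distance 25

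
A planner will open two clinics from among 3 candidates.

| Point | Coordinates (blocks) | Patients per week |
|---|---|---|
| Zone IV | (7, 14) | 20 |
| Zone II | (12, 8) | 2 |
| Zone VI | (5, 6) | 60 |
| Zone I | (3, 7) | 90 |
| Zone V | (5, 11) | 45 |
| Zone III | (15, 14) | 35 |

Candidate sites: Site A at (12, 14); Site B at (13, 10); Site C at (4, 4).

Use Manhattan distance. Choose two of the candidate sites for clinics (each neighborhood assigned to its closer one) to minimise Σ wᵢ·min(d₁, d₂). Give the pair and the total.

{Site A, Site C}, total 1117

Evaluate every pair (each demand assigned to the nearer of the two):
  {Site A, Site C}: total = 1117
  {Site B, Site C}: total = 1316
  {Site A, Site B}: total = 2506
Best pair: {Site A, Site C} with total 1117.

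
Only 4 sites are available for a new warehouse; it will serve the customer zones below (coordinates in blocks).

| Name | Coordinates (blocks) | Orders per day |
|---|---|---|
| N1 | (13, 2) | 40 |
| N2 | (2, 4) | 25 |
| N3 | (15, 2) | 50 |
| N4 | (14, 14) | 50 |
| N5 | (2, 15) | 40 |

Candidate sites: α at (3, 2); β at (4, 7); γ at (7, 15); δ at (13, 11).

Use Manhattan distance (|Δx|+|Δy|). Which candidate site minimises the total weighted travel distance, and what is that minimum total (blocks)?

Total weighted distance at each candidate:
  α (3, 2): total = 2785
  β (4, 7): total = 2735
  γ (7, 15): total = 2810
  δ (13, 11): total = 2160
Minimum is at δ with total 2160 blocks.

δ, total 2160 blocks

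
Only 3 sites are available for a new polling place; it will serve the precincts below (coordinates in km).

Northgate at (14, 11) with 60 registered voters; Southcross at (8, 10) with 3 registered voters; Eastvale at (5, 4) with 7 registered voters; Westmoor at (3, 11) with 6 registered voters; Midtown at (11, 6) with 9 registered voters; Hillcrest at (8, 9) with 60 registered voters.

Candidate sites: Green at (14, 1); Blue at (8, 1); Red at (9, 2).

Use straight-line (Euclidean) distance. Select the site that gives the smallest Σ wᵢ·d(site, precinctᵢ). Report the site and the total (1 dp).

Total weighted distance at each candidate:
  Green (14, 1): total = 1440.5
  Blue (8, 1): total = 1356.0
  Red (9, 2): total = 1202.6
Minimum is at Red with total 1202.6 km.

Red, total 1202.6 km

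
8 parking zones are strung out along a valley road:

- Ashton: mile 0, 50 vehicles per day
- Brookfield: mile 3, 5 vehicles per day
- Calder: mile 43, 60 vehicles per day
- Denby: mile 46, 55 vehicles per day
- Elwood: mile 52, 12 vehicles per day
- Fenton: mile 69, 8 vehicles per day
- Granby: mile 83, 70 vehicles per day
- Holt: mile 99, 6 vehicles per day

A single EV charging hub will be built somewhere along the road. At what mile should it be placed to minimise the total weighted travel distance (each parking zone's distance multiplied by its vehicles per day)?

For a sum of weighted absolute distances on a line, the optimum is the weighted median (not the mean). Total weight W = 266; half-weight = 133.
Sort by position and accumulate weight:
  mile 0 (Ashton, w=50) → cum 50
  mile 3 (Brookfield, w=5) → cum 55
  mile 43 (Calder, w=60) → cum 115
  mile 46 (Denby, w=55) → cum 170  ≥ 133 → median here
  mile 52 (Elwood, w=12) → cum 182
  mile 69 (Fenton, w=8) → cum 190
  mile 83 (Granby, w=70) → cum 260
  mile 99 (Holt, w=6) → cum 266
Optimal location: mile 46.

x = 46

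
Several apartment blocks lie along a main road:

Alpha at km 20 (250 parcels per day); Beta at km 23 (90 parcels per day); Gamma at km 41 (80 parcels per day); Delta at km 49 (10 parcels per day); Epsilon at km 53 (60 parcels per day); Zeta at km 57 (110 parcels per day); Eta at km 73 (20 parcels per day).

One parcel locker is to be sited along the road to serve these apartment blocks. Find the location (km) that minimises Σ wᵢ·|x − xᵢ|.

For a sum of weighted absolute distances on a line, the optimum is the weighted median (not the mean). Total weight W = 620; half-weight = 310.
Sort by position and accumulate weight:
  km 20 (Alpha, w=250) → cum 250
  km 23 (Beta, w=90) → cum 340  ≥ 310 → median here
  km 41 (Gamma, w=80) → cum 420
  km 49 (Delta, w=10) → cum 430
  km 53 (Epsilon, w=60) → cum 490
  km 57 (Zeta, w=110) → cum 600
  km 73 (Eta, w=20) → cum 620
Optimal location: km 23.

x = 23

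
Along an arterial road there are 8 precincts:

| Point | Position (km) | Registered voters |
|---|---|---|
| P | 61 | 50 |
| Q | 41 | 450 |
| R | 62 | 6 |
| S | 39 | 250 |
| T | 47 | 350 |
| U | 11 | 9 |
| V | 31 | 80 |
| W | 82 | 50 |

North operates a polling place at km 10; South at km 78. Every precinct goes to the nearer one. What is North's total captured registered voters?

789

The indifferent point is the midpoint (10+78)/2 = 44; precincts left of it (closer to North at 10) go to North, those right go to South.
  U at 11 (w=9) → North
  V at 31 (w=80) → North
  S at 39 (w=250) → North
  Q at 41 (w=450) → North
  T at 47 (w=350) → South
  P at 61 (w=50) → South
  R at 62 (w=6) → South
  W at 82 (w=50) → South
North captures 789; South captures 456.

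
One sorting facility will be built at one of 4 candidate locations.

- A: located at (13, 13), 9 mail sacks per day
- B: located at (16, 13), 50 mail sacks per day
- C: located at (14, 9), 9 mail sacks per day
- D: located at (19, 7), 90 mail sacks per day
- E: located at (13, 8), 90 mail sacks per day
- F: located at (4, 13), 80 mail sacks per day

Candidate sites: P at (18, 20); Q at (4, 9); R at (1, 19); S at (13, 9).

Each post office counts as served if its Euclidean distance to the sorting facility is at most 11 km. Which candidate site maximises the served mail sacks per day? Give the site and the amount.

S, covering 328

Coverage radius r = 11 km; a point is covered iff (Δx)²+(Δy)² ≤ 11² = 121.
  P (18, 20): covers {A, B} → 59
  Q (4, 9): covers {A, C, E, F} → 188
  R (1, 19): covers {F} → 80
  S (13, 9): covers {A, B, C, D, E, F} → 328
Maximum coverage at S: 328 mail sacks per day.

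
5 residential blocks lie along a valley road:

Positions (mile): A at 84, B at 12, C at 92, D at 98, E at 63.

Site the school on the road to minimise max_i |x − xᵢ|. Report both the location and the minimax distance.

location 55, max distance 43

The 1-center on a line is the midpoint of the two extreme points: leftmost at 12, rightmost at 98.
Optimal location = (12 + 98)/2 = 55; maximum distance = (98 − 12)/2 = 43.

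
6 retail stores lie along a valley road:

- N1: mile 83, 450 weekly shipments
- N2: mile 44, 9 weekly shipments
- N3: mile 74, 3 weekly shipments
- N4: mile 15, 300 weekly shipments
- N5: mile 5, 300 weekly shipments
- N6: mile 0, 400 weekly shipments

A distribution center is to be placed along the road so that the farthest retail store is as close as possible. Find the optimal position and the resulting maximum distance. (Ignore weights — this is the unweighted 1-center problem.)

location 41.5, max distance 41.5

The 1-center on a line is the midpoint of the two extreme points: leftmost at 0, rightmost at 83.
Optimal location = (0 + 83)/2 = 41.5; maximum distance = (83 − 0)/2 = 41.5.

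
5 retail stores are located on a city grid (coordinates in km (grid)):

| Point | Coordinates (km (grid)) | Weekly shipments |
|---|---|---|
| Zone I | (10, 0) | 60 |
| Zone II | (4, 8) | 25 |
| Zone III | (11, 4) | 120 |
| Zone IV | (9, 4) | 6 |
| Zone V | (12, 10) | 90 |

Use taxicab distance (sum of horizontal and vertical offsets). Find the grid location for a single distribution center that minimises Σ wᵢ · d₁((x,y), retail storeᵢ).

Manhattan distance separates: Σwᵢ(|x−xᵢ|+|y−yᵢ|) = Σwᵢ|x−xᵢ| + Σwᵢ|y−yᵢ|, so x and y are optimised independently as 1-D weighted medians.
Total weight W = 301; half = 150.5.
x-coordinate, sorted with cumulative weight:
  x=4 (Zone II, w=25) cum 25
  x=9 (Zone IV, w=6) cum 31
  x=10 (Zone I, w=60) cum 91
  x=11 (Zone III, w=120) cum 211  ← median
  x=12 (Zone V, w=90) cum 301
⇒ x* = 11
y-coordinate, sorted with cumulative weight:
  y=0 (Zone I, w=60) cum 60
  y=4 (Zone III, w=120) cum 180  ← median
  y=4 (Zone IV, w=6) cum 186
  y=8 (Zone II, w=25) cum 211
  y=10 (Zone V, w=90) cum 301
⇒ y* = 4

(11, 4)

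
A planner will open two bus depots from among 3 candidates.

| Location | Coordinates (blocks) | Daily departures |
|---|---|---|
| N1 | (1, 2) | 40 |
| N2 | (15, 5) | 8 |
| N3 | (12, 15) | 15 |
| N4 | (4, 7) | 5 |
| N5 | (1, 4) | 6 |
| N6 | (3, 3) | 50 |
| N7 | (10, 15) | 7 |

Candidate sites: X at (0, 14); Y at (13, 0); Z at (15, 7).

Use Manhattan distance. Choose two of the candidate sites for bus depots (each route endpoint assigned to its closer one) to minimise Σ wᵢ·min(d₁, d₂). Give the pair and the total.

{X, Z}, total 1599

Evaluate every pair (each demand assigned to the nearer of the two):
  {X, Z}: total = 1599
  {X, Y}: total = 1619
  {Y, Z}: total = 1633
Best pair: {X, Z} with total 1599.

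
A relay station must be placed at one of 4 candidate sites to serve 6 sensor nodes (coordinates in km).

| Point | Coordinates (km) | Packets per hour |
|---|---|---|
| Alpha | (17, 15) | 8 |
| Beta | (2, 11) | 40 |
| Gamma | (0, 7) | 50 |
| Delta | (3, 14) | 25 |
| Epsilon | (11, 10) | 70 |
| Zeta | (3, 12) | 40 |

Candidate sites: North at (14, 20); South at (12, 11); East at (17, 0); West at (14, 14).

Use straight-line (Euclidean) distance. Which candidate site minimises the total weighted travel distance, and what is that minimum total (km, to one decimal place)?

Total weighted distance at each candidate:
  North (14, 20): total = 3190.0
  South (12, 11): total = 1782.1
  East (17, 0): total = 3832.2
  West (14, 14): total = 2374.9
Minimum is at South with total 1782.1 km.

South, total 1782.1 km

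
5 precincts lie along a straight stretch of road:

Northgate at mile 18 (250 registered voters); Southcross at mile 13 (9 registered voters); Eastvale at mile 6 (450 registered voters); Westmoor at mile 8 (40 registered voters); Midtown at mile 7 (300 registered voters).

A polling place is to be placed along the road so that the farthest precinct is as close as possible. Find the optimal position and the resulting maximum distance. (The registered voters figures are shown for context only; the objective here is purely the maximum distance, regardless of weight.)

location 12, max distance 6

The 1-center on a line is the midpoint of the two extreme points: leftmost at 6, rightmost at 18.
Optimal location = (6 + 18)/2 = 12; maximum distance = (18 − 6)/2 = 6.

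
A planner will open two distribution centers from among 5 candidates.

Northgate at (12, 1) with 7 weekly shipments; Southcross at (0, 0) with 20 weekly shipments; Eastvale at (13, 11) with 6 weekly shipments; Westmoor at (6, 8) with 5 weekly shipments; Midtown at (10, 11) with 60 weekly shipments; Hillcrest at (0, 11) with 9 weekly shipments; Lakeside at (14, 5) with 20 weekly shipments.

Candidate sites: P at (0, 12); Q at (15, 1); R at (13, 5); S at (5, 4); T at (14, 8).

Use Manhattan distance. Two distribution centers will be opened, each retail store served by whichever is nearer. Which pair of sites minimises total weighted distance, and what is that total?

Evaluate every pair (each demand assigned to the nearer of the two):
  {P, T}: total = 856
  {S, T}: total = 880
  {P, R}: total = 930
  {R, S}: total = 944
  {Q, T}: total = 1038
  {R, T}: total = 1052
  {P, Q}: total = 1152
  {Q, R}: total = 1158
  {Q, S}: total = 1226
  {P, S}: total = 1228
Best pair: {P, T} with total 856.

{P, T}, total 856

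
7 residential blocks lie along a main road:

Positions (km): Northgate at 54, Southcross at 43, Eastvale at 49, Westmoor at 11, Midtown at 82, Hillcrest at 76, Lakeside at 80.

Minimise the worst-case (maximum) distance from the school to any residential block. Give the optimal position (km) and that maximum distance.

The 1-center on a line is the midpoint of the two extreme points: leftmost at 11, rightmost at 82.
Optimal location = (11 + 82)/2 = 46.5; maximum distance = (82 − 11)/2 = 35.5.

location 46.5, max distance 35.5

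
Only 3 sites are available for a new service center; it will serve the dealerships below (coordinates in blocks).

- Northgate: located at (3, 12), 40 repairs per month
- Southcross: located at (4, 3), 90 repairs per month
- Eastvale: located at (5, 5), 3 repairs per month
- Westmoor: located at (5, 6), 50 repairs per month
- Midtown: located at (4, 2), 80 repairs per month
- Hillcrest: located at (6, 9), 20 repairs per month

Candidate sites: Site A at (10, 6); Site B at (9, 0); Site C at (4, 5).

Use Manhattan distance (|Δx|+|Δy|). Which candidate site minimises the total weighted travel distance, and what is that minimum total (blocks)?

Total weighted distance at each candidate:
  Site A (10, 6): total = 2538
  Site B (9, 0): total = 2767
  Site C (4, 5): total = 963
Minimum is at Site C with total 963 blocks.

Site C, total 963 blocks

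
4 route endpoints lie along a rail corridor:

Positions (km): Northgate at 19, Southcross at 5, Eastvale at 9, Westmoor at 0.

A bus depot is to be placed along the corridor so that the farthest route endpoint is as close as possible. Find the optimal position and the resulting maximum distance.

location 9.5, max distance 9.5

The 1-center on a line is the midpoint of the two extreme points: leftmost at 0, rightmost at 19.
Optimal location = (0 + 19)/2 = 9.5; maximum distance = (19 − 0)/2 = 9.5.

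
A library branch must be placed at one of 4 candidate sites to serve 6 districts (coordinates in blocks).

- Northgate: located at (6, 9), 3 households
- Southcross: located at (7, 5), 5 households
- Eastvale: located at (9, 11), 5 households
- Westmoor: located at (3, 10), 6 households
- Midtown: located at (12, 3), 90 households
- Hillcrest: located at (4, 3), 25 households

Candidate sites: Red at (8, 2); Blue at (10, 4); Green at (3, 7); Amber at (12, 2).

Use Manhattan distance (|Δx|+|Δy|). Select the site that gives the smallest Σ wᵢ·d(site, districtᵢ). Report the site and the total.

Amber, total 556 blocks

Total weighted distance at each candidate:
  Red (8, 2): total = 750
  Blue (10, 4): total = 610
  Green (3, 7): total = 1408
  Amber (12, 2): total = 556
Minimum is at Amber with total 556 blocks.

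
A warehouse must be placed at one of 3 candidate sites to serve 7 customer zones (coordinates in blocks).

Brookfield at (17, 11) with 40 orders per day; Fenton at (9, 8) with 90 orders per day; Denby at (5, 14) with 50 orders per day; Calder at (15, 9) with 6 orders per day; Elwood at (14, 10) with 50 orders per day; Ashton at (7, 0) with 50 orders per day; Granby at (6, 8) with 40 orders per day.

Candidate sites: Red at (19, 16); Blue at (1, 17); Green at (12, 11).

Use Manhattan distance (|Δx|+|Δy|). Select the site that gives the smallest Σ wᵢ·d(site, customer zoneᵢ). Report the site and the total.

Total weighted distance at each candidate:
  Red (19, 16): total = 5556
  Blue (1, 17): total = 5602
  Green (12, 11): total = 2580
Minimum is at Green with total 2580 blocks.

Green, total 2580 blocks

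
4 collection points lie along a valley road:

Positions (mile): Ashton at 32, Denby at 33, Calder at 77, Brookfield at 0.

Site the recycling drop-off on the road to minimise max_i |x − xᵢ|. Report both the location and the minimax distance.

The 1-center on a line is the midpoint of the two extreme points: leftmost at 0, rightmost at 77.
Optimal location = (0 + 77)/2 = 38.5; maximum distance = (77 − 0)/2 = 38.5.

location 38.5, max distance 38.5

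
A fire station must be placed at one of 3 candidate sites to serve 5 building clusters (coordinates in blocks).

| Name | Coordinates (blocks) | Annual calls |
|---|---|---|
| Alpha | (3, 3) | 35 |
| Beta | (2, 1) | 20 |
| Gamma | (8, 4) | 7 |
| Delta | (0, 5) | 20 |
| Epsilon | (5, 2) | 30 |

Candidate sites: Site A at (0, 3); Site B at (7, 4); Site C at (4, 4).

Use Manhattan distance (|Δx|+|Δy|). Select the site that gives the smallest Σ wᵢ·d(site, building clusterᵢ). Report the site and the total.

Site C, total 388 blocks

Total weighted distance at each candidate:
  Site A (0, 3): total = 468
  Site B (7, 4): total = 622
  Site C (4, 4): total = 388
Minimum is at Site C with total 388 blocks.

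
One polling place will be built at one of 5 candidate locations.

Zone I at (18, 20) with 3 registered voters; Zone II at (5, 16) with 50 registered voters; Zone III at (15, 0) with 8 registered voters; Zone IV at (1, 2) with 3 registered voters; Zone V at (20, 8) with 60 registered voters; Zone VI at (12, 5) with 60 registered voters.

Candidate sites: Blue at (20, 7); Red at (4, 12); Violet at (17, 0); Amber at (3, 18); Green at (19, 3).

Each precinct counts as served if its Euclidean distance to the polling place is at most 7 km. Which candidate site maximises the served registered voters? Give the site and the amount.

Green, covering 68

Coverage radius r = 7 km; a point is covered iff (Δx)²+(Δy)² ≤ 7² = 49.
  Blue (20, 7): covers {Zone V} → 60
  Red (4, 12): covers {Zone II} → 50
  Violet (17, 0): covers {Zone III} → 8
  Amber (3, 18): covers {Zone II} → 50
  Green (19, 3): covers {Zone III, Zone V} → 68
Maximum coverage at Green: 68 registered voters.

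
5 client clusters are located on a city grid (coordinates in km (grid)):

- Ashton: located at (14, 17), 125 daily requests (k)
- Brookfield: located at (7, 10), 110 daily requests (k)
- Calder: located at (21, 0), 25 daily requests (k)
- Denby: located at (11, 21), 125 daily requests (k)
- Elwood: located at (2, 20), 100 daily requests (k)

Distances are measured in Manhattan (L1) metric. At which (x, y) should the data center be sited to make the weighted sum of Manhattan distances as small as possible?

(11, 17)

Manhattan distance separates: Σwᵢ(|x−xᵢ|+|y−yᵢ|) = Σwᵢ|x−xᵢ| + Σwᵢ|y−yᵢ|, so x and y are optimised independently as 1-D weighted medians.
Total weight W = 485; half = 242.5.
x-coordinate, sorted with cumulative weight:
  x=2 (Elwood, w=100) cum 100
  x=7 (Brookfield, w=110) cum 210
  x=11 (Denby, w=125) cum 335  ← median
  x=14 (Ashton, w=125) cum 460
  x=21 (Calder, w=25) cum 485
⇒ x* = 11
y-coordinate, sorted with cumulative weight:
  y=0 (Calder, w=25) cum 25
  y=10 (Brookfield, w=110) cum 135
  y=17 (Ashton, w=125) cum 260  ← median
  y=20 (Elwood, w=100) cum 360
  y=21 (Denby, w=125) cum 485
⇒ y* = 17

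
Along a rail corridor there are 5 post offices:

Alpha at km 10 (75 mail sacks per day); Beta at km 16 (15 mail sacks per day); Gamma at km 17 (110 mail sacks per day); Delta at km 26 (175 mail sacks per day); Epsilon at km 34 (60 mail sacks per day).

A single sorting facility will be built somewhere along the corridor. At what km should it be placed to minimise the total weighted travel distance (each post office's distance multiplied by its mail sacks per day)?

For a sum of weighted absolute distances on a line, the optimum is the weighted median (not the mean). Total weight W = 435; half-weight = 217.5.
Sort by position and accumulate weight:
  km 10 (Alpha, w=75) → cum 75
  km 16 (Beta, w=15) → cum 90
  km 17 (Gamma, w=110) → cum 200
  km 26 (Delta, w=175) → cum 375  ≥ 217.5 → median here
  km 34 (Epsilon, w=60) → cum 435
Optimal location: km 26.

x = 26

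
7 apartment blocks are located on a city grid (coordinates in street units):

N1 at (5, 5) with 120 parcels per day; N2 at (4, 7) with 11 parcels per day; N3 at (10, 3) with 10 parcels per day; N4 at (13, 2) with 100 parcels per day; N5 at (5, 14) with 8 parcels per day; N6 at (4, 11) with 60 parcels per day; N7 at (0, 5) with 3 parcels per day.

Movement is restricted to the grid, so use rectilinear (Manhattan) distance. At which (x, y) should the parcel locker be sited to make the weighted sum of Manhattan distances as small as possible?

(5, 5)

Manhattan distance separates: Σwᵢ(|x−xᵢ|+|y−yᵢ|) = Σwᵢ|x−xᵢ| + Σwᵢ|y−yᵢ|, so x and y are optimised independently as 1-D weighted medians.
Total weight W = 312; half = 156.
x-coordinate, sorted with cumulative weight:
  x=0 (N7, w=3) cum 3
  x=4 (N2, w=11) cum 14
  x=4 (N6, w=60) cum 74
  x=5 (N1, w=120) cum 194  ← median
  x=5 (N5, w=8) cum 202
  x=10 (N3, w=10) cum 212
  x=13 (N4, w=100) cum 312
⇒ x* = 5
y-coordinate, sorted with cumulative weight:
  y=2 (N4, w=100) cum 100
  y=3 (N3, w=10) cum 110
  y=5 (N1, w=120) cum 230  ← median
  y=5 (N7, w=3) cum 233
  y=7 (N2, w=11) cum 244
  y=11 (N6, w=60) cum 304
  y=14 (N5, w=8) cum 312
⇒ y* = 5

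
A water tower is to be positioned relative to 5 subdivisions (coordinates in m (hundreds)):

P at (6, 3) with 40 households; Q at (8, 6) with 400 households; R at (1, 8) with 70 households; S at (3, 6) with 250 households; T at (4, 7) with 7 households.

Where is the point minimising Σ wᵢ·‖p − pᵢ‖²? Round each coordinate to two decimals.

The minimiser of Σwᵢ‖p−pᵢ‖² is the weighted centroid p* = (Σwᵢpᵢ)/(Σwᵢ).
Σwᵢ = 767.
Σwᵢxᵢ = 40·6 + 400·8 + 70·1 + 250·3 + 7·4 = 4288.
Σwᵢyᵢ = 40·3 + 400·6 + 70·8 + 250·6 + 7·7 = 4629.
x* = 4288/767 = 5.59, y* = 4629/767 = 6.04.

(5.59, 6.04)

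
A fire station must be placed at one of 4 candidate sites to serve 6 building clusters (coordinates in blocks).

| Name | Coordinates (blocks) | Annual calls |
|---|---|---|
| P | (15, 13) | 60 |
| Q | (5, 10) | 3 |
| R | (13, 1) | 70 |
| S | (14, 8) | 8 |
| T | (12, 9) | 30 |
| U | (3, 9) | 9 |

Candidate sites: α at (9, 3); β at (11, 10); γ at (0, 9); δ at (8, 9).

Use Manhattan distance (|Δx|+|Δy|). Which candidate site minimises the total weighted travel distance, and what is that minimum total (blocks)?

Total weighted distance at each candidate:
  α (9, 3): total = 1871
  β (11, 10): total = 1389
  γ (0, 9): total = 3135
  δ (8, 9): total = 1803
Minimum is at β with total 1389 blocks.

β, total 1389 blocks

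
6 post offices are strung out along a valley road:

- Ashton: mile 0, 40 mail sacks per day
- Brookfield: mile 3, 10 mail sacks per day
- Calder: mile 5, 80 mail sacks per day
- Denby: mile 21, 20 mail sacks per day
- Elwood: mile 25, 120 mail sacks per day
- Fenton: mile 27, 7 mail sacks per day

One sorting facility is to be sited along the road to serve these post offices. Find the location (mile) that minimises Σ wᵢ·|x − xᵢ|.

x = 21

For a sum of weighted absolute distances on a line, the optimum is the weighted median (not the mean). Total weight W = 277; half-weight = 138.5.
Sort by position and accumulate weight:
  mile 0 (Ashton, w=40) → cum 40
  mile 3 (Brookfield, w=10) → cum 50
  mile 5 (Calder, w=80) → cum 130
  mile 21 (Denby, w=20) → cum 150  ≥ 138.5 → median here
  mile 25 (Elwood, w=120) → cum 270
  mile 27 (Fenton, w=7) → cum 277
Optimal location: mile 21.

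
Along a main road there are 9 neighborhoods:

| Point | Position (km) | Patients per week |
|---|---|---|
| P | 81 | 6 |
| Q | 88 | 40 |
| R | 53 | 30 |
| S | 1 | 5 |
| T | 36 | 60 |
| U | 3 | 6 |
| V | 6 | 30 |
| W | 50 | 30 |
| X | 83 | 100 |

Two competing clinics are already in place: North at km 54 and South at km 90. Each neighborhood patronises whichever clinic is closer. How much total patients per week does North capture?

161

The indifferent point is the midpoint (54+90)/2 = 72; neighborhoods left of it (closer to North at 54) go to North, those right go to South.
  S at 1 (w=5) → North
  U at 3 (w=6) → North
  V at 6 (w=30) → North
  T at 36 (w=60) → North
  W at 50 (w=30) → North
  R at 53 (w=30) → North
  P at 81 (w=6) → South
  X at 83 (w=100) → South
  Q at 88 (w=40) → South
North captures 161; South captures 146.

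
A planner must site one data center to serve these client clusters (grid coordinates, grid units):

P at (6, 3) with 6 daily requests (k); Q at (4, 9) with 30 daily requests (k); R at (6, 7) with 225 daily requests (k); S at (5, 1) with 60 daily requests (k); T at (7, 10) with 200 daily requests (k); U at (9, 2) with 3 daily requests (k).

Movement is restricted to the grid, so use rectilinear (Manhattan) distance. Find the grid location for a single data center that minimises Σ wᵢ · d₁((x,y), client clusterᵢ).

(6, 7)

Manhattan distance separates: Σwᵢ(|x−xᵢ|+|y−yᵢ|) = Σwᵢ|x−xᵢ| + Σwᵢ|y−yᵢ|, so x and y are optimised independently as 1-D weighted medians.
Total weight W = 524; half = 262.
x-coordinate, sorted with cumulative weight:
  x=4 (Q, w=30) cum 30
  x=5 (S, w=60) cum 90
  x=6 (P, w=6) cum 96
  x=6 (R, w=225) cum 321  ← median
  x=7 (T, w=200) cum 521
  x=9 (U, w=3) cum 524
⇒ x* = 6
y-coordinate, sorted with cumulative weight:
  y=1 (S, w=60) cum 60
  y=2 (U, w=3) cum 63
  y=3 (P, w=6) cum 69
  y=7 (R, w=225) cum 294  ← median
  y=9 (Q, w=30) cum 324
  y=10 (T, w=200) cum 524
⇒ y* = 7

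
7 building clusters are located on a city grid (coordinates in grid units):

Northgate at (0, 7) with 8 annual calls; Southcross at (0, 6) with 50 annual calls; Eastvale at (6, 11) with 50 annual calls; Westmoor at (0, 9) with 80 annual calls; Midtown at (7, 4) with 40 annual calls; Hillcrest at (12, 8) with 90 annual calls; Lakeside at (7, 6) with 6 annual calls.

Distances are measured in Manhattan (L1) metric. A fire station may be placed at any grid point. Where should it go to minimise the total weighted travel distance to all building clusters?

Manhattan distance separates: Σwᵢ(|x−xᵢ|+|y−yᵢ|) = Σwᵢ|x−xᵢ| + Σwᵢ|y−yᵢ|, so x and y are optimised independently as 1-D weighted medians.
Total weight W = 324; half = 162.
x-coordinate, sorted with cumulative weight:
  x=0 (Northgate, w=8) cum 8
  x=0 (Southcross, w=50) cum 58
  x=0 (Westmoor, w=80) cum 138
  x=6 (Eastvale, w=50) cum 188  ← median
  x=7 (Midtown, w=40) cum 228
  x=7 (Lakeside, w=6) cum 234
  x=12 (Hillcrest, w=90) cum 324
⇒ x* = 6
y-coordinate, sorted with cumulative weight:
  y=4 (Midtown, w=40) cum 40
  y=6 (Southcross, w=50) cum 90
  y=6 (Lakeside, w=6) cum 96
  y=7 (Northgate, w=8) cum 104
  y=8 (Hillcrest, w=90) cum 194  ← median
  y=9 (Westmoor, w=80) cum 274
  y=11 (Eastvale, w=50) cum 324
⇒ y* = 8

(6, 8)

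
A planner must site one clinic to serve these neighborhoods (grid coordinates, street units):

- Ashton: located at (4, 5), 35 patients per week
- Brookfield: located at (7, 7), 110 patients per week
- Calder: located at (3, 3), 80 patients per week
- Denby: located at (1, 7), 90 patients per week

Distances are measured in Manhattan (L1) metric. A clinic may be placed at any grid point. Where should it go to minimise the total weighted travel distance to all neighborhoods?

Manhattan distance separates: Σwᵢ(|x−xᵢ|+|y−yᵢ|) = Σwᵢ|x−xᵢ| + Σwᵢ|y−yᵢ|, so x and y are optimised independently as 1-D weighted medians.
Total weight W = 315; half = 157.5.
x-coordinate, sorted with cumulative weight:
  x=1 (Denby, w=90) cum 90
  x=3 (Calder, w=80) cum 170  ← median
  x=4 (Ashton, w=35) cum 205
  x=7 (Brookfield, w=110) cum 315
⇒ x* = 3
y-coordinate, sorted with cumulative weight:
  y=3 (Calder, w=80) cum 80
  y=5 (Ashton, w=35) cum 115
  y=7 (Brookfield, w=110) cum 225  ← median
  y=7 (Denby, w=90) cum 315
⇒ y* = 7

(3, 7)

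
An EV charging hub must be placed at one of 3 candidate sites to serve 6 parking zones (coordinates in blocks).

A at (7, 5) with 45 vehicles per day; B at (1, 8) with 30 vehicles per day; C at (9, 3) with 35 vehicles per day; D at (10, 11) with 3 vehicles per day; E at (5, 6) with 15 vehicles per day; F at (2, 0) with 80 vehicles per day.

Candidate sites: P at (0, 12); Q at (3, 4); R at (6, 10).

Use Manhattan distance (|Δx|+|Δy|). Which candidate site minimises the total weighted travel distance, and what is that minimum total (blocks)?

Q, total 1152 blocks

Total weighted distance at each candidate:
  P (0, 12): total = 2728
  Q (3, 4): total = 1152
  R (6, 10): total = 2040
Minimum is at Q with total 1152 blocks.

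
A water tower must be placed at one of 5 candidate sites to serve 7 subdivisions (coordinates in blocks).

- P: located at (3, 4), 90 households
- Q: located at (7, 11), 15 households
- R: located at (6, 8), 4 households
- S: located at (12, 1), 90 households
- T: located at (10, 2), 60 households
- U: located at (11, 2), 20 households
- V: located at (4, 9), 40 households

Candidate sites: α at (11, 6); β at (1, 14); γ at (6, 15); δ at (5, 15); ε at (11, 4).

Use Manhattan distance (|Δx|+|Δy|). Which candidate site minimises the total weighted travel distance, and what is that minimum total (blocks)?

ε, total 1981 blocks

Total weighted distance at each candidate:
  α (11, 6): total = 2383
  β (1, 14): total = 5439
  γ (6, 15): total = 4863
  δ (5, 15): total = 4922
  ε (11, 4): total = 1981
Minimum is at ε with total 1981 blocks.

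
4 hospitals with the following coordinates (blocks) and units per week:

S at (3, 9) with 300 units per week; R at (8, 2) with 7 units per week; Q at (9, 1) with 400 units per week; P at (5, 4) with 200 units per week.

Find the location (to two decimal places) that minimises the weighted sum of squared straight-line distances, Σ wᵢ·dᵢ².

(6.13, 4.32)

The minimiser of Σwᵢ‖p−pᵢ‖² is the weighted centroid p* = (Σwᵢpᵢ)/(Σwᵢ).
Σwᵢ = 907.
Σwᵢxᵢ = 300·3 + 7·8 + 400·9 + 200·5 = 5556.
Σwᵢyᵢ = 300·9 + 7·2 + 400·1 + 200·4 = 3914.
x* = 5556/907 = 6.13, y* = 3914/907 = 4.32.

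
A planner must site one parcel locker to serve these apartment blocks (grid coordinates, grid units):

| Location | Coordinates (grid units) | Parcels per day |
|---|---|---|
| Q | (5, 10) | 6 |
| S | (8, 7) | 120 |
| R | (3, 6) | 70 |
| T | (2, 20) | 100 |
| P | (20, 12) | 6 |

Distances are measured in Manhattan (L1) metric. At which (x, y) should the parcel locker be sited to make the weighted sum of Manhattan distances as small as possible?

Manhattan distance separates: Σwᵢ(|x−xᵢ|+|y−yᵢ|) = Σwᵢ|x−xᵢ| + Σwᵢ|y−yᵢ|, so x and y are optimised independently as 1-D weighted medians.
Total weight W = 302; half = 151.
x-coordinate, sorted with cumulative weight:
  x=2 (T, w=100) cum 100
  x=3 (R, w=70) cum 170  ← median
  x=5 (Q, w=6) cum 176
  x=8 (S, w=120) cum 296
  x=20 (P, w=6) cum 302
⇒ x* = 3
y-coordinate, sorted with cumulative weight:
  y=6 (R, w=70) cum 70
  y=7 (S, w=120) cum 190  ← median
  y=10 (Q, w=6) cum 196
  y=12 (P, w=6) cum 202
  y=20 (T, w=100) cum 302
⇒ y* = 7

(3, 7)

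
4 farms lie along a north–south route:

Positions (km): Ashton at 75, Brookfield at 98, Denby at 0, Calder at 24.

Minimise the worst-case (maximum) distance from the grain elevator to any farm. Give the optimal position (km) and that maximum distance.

The 1-center on a line is the midpoint of the two extreme points: leftmost at 0, rightmost at 98.
Optimal location = (0 + 98)/2 = 49; maximum distance = (98 − 0)/2 = 49.

location 49, max distance 49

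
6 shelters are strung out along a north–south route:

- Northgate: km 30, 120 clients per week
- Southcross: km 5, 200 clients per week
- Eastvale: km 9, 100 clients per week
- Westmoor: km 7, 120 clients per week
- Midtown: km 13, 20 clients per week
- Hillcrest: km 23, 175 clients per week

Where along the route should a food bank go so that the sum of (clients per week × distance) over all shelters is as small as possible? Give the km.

For a sum of weighted absolute distances on a line, the optimum is the weighted median (not the mean). Total weight W = 735; half-weight = 367.5.
Sort by position and accumulate weight:
  km 5 (Southcross, w=200) → cum 200
  km 7 (Westmoor, w=120) → cum 320
  km 9 (Eastvale, w=100) → cum 420  ≥ 367.5 → median here
  km 13 (Midtown, w=20) → cum 440
  km 23 (Hillcrest, w=175) → cum 615
  km 30 (Northgate, w=120) → cum 735
Optimal location: km 9.

x = 9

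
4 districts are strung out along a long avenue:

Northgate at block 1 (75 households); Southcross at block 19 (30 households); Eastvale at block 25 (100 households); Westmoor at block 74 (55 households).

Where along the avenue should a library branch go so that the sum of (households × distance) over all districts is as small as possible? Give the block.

x = 25

For a sum of weighted absolute distances on a line, the optimum is the weighted median (not the mean). Total weight W = 260; half-weight = 130.
Sort by position and accumulate weight:
  block 1 (Northgate, w=75) → cum 75
  block 19 (Southcross, w=30) → cum 105
  block 25 (Eastvale, w=100) → cum 205  ≥ 130 → median here
  block 74 (Westmoor, w=55) → cum 260
Optimal location: block 25.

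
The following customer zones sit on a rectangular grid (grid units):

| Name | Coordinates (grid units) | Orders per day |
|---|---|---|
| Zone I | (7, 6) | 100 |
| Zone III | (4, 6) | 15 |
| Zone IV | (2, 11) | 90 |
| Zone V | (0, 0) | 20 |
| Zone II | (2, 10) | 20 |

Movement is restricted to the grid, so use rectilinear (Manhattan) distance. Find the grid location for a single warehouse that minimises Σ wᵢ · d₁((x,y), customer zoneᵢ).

Manhattan distance separates: Σwᵢ(|x−xᵢ|+|y−yᵢ|) = Σwᵢ|x−xᵢ| + Σwᵢ|y−yᵢ|, so x and y are optimised independently as 1-D weighted medians.
Total weight W = 245; half = 122.5.
x-coordinate, sorted with cumulative weight:
  x=0 (Zone V, w=20) cum 20
  x=2 (Zone IV, w=90) cum 110
  x=2 (Zone II, w=20) cum 130  ← median
  x=4 (Zone III, w=15) cum 145
  x=7 (Zone I, w=100) cum 245
⇒ x* = 2
y-coordinate, sorted with cumulative weight:
  y=0 (Zone V, w=20) cum 20
  y=6 (Zone I, w=100) cum 120
  y=6 (Zone III, w=15) cum 135  ← median
  y=10 (Zone II, w=20) cum 155
  y=11 (Zone IV, w=90) cum 245
⇒ y* = 6

(2, 6)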